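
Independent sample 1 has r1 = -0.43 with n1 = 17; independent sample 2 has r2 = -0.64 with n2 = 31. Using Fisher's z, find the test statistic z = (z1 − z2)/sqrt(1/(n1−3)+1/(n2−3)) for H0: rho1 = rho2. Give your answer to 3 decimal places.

0.911

Fisher z-transforms: z1 = atanh(-0.43) = -0.459897, z2 = atanh(-0.64) = -0.758174; difference d = 0.298277
Var(d) = 1/14 + 1/28 = 0.0714286 + 0.0357143 = 0.1071429
z = d/√Var(d) = 0.298277 / √0.1071429 = 0.298277 / 0.327327 = 0.911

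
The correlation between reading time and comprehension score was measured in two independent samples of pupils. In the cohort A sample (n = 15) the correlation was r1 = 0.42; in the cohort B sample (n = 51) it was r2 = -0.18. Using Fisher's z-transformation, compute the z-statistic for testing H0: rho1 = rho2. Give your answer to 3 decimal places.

1.951

Fisher z-transforms: z1 = atanh(0.42) = 0.447692, z2 = atanh(-0.18) = -0.181983; difference d = 0.629675
Var(d) = 1/12 + 1/48 = 0.0833333 + 0.0208333 = 0.1041666
z = d/√Var(d) = 0.629675 / √0.1041666 = 0.629675 / 0.322749 = 1.951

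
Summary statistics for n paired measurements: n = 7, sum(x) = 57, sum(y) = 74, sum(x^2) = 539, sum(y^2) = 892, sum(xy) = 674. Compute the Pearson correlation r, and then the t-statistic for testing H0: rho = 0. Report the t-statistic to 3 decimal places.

S_xy = nΣxy − ΣxΣy = 7·674 − 57·74 = 4718 − 4218 = 500
S_xx = nΣx² − (Σx)² = 7·539 − 57² = 3773 − 3249 = 524
S_yy = nΣy² − (Σy)² = 7·892 − 74² = 6244 − 5476 = 768
r = S_xy / √(S_xx·S_yy) = 500 / √(524·768) = 500 / √402432 = 500 / 634.3753 = 0.7882
t = r·√(n−2)/√(1−r²) = 0.7882·√5 / √(1−0.621259) = 1.762469 / 0.615419 = 2.864

2.864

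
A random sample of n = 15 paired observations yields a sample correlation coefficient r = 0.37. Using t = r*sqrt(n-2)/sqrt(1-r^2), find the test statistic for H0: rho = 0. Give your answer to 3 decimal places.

1.436

t = r·√(n−2) / √(1−r²) with r = 0.37, n = 15
  = 0.37·√13 / √(1 − 0.1369)
  = 0.37·3.605551 / 0.929032
  = 1.334054 / 0.929032 = 1.436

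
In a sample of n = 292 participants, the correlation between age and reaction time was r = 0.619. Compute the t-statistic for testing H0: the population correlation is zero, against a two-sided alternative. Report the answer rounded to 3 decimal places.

13.422

1 − r² = 1 − 0.383161 = 0.616839;  √(1−r²) = 0.785391
√(n−2) = √290 = 17.029386
t = r·√(n−2)/√(1−r²) = 0.619 · 17.029386 / 0.785391 = 13.422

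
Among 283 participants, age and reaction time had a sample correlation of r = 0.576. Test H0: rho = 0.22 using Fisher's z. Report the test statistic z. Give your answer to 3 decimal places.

7.242

Fisher z: atanh(0.576) = 0.656456, atanh(0.22) = 0.223656
z = (z_r − z_0)·√(n−3) = (0.656456 − 0.223656)·√280 = 0.432800 · 16.733201 = 7.242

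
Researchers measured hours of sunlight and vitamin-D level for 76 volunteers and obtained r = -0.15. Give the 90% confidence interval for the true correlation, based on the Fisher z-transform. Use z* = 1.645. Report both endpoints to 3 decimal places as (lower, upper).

z_r = atanh(-0.15) = -0.151140;  SE = 1/√(n−3) = 1/√73 = 0.117041
z-limits: -0.151140 ± 1.645·0.117041 = -0.151140 ± 0.192532 = [-0.343672, 0.041392]
ρ-limits: (tanh -0.343672, tanh 0.041392) = (-0.331, 0.041)

(-0.331, 0.041)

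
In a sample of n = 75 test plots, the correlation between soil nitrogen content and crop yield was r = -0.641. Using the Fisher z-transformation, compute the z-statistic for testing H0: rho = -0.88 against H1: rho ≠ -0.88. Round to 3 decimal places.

z_r = atanh(-0.641) = -0.759869,  z_0 = atanh(-0.88) = -1.375768
SE = 1/√(n−3) = 1/√72 = 0.117851
z = (z_r − z_0)/SE = (-0.759869 − (-1.375768)) / 0.117851 = 0.615899 / 0.117851 = 5.226

5.226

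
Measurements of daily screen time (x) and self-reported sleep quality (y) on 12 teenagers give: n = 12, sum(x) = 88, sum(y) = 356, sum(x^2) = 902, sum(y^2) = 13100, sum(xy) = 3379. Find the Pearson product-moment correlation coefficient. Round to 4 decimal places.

S_xy = nΣxy − ΣxΣy = 12·3379 − 88·356 = 40548 − 31328 = 9220
S_xx = nΣx² − (Σx)² = 12·902 − 88² = 10824 − 7744 = 3080
S_yy = nΣy² − (Σy)² = 12·13100 − 356² = 157200 − 126736 = 30464
r = S_xy / √(S_xx·S_yy) = 9220 / √(3080·30464) = 9220 / √93829120 = 9220 / 9686.5432 = 0.9518

0.9518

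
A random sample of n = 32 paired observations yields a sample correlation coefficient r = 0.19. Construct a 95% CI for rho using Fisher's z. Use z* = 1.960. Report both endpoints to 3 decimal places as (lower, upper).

z_r = atanh(0.19) = 0.192337;  SE = 1/√(n−3) = 1/√29 = 0.185695
z-limits: 0.192337 ± 1.960·0.185695 = 0.192337 ± 0.363962 = [-0.171625, 0.556299]
ρ-limits: (tanh -0.171625, tanh 0.556299) = (-0.170, 0.505)

(-0.170, 0.505)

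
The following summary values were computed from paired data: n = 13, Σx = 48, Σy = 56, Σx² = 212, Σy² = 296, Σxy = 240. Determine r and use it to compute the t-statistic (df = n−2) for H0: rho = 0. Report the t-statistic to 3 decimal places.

Numerator: nΣxy − (Σx)(Σy) = 13·240 − (48)(56) = 432
Denominator: √[(nΣx²−(Σx)²)(nΣy²−(Σy)²)]
  nΣx²−(Σx)² = 13·212 − 2304 = 452;  nΣy²−(Σy)² = 13·296 − 3136 = 712
  √(452·712) = √321824 = 567.2953
r = 432 / 567.2953 = 0.7615
t = r·√(n−2)/√(1−r²) = 0.7615·√11 / √(1−0.579882) = 2.525610 / 0.648165 = 3.897

3.897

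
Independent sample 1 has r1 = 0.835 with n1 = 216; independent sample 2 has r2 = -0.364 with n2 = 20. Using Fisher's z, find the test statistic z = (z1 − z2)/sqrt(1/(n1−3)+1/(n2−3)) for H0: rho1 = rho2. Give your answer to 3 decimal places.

6.293

z1 = atanh(0.835) = 1.204427,  z2 = atanh(-0.364) = -0.381489
SE = √(1/(n1−3) + 1/(n2−3)) = √(1/213 + 1/17) = √(0.0046948 + 0.0588235) = √0.0635183 = 0.252028
z = (z1 − z2)/SE = (1.204427 − (-0.381489)) / 0.252028 = 1.585916 / 0.252028 = 6.293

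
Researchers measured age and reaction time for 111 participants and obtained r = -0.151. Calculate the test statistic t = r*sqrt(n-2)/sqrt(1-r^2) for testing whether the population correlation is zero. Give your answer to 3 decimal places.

1 − r² = 1 − 0.022801 = 0.977199;  √(1−r²) = 0.988534
√(n−2) = √109 = 10.440307
t = r·√(n−2)/√(1−r²) = -0.151 · 10.440307 / 0.988534 = -1.595

-1.595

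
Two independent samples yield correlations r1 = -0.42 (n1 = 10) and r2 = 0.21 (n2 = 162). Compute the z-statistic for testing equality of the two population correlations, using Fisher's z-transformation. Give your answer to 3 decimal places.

Fisher z-transforms: z1 = atanh(-0.42) = -0.447692, z2 = atanh(0.21) = 0.213171; difference d = -0.660863
Var(d) = 1/7 + 1/159 = 0.1428571 + 0.0062893 = 0.1491464
z = d/√Var(d) = -0.660863 / √0.1491464 = -0.660863 / 0.386195 = -1.711

-1.711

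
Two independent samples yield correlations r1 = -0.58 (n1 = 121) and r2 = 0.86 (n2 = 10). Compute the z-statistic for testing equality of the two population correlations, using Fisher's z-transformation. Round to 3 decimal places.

Fisher z-transforms: z1 = atanh(-0.58) = -0.662463, z2 = atanh(0.86) = 1.293345; difference d = -1.955808
Var(d) = 1/118 + 1/7 = 0.0084746 + 0.1428571 = 0.1513317
z = d/√Var(d) = -1.955808 / √0.1513317 = -1.955808 / 0.389014 = -5.028

-5.028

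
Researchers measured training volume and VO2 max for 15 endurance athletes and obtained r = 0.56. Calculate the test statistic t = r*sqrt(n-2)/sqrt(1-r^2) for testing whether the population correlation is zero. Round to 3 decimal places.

2.437

1 − r² = 1 − 0.3136 = 0.6864;  √(1−r²) = 0.828493
√(n−2) = √13 = 3.605551
t = r·√(n−2)/√(1−r²) = 0.56 · 3.605551 / 0.828493 = 2.437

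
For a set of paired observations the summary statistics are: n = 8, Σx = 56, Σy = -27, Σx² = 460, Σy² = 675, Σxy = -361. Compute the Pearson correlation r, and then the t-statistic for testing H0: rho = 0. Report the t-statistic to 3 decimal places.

S_xy = nΣxy − ΣxΣy = 8·(-361) − 56·(-27) = -2888 − (-1512) = -1376
S_xx = nΣx² − (Σx)² = 8·460 − 56² = 3680 − 3136 = 544
S_yy = nΣy² − (Σy)² = 8·675 − (-27)² = 5400 − 729 = 4671
r = S_xy / √(S_xx·S_yy) = -1376 / √(544·4671) = -1376 / √2541024 = -1376 / 1594.0590 = -0.8632
t = r·√(n−2)/√(1−r²) = -0.8632·√6 / √(1−0.745114) = -2.114400 / 0.504862 = -4.188

-4.188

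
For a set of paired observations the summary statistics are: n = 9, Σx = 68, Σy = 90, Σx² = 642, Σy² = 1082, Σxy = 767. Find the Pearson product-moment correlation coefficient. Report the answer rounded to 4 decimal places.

Numerator: nΣxy − (Σx)(Σy) = 9·767 − (68)(90) = 783
Denominator: √[(nΣx²−(Σx)²)(nΣy²−(Σy)²)]
  nΣx²−(Σx)² = 9·642 − 4624 = 1154;  nΣy²−(Σy)² = 9·1082 − 8100 = 1638
  √(1154·1638) = √1890252 = 1374.8644
r = 783 / 1374.8644 = 0.5695

0.5695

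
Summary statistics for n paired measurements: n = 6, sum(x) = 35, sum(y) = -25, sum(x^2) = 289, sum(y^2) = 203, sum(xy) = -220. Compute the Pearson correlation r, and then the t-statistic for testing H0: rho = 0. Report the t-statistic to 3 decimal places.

Numerator: nΣxy − (Σx)(Σy) = 6·(-220) − (35)(-25) = -445
Denominator: √[(nΣx²−(Σx)²)(nΣy²−(Σy)²)]
  nΣx²−(Σx)² = 6·289 − 1225 = 509;  nΣy²−(Σy)² = 6·203 − 625 = 593
  √(509·593) = √301837 = 549.3969
r = -445 / 549.3969 = -0.8100
t = r·√(n−2)/√(1−r²) = -0.8100·√4 / √(1−0.656100) = -1.620000 / 0.586430 = -2.762

-2.762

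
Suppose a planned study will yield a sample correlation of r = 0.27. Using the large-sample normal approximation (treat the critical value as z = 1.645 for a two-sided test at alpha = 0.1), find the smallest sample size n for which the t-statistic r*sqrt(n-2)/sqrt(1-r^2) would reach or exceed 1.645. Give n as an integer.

Need r·√(n−2)/√(1−r²) ≥ 1.645
√(n−2) ≥ 1.645·√(1−0.0729) / 0.27 = 1.645·0.962860 / 0.27 = 5.8663
n−2 ≥ 34.4135  ⇒  n ≥ 36.4135
Smallest integer n = 37

37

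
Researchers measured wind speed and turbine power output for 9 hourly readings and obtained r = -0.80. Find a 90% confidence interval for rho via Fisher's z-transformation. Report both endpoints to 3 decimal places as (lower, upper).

(-0.944, -0.403)

Fisher z: z_r = atanh(r) = ½·ln((1+(-0.80))/(1−(-0.80))) = -1.098612
SE(z) = 1/√(n−3) = 1/√6 = 0.408248
90% ⇒ z* = 1.645; margin = 1.645·0.408248 = 0.671568
CI on z-scale: (-1.770180, -0.427044)
Back-transform: tanh(-1.770180) = -0.943629, tanh(-0.427044) = -0.402848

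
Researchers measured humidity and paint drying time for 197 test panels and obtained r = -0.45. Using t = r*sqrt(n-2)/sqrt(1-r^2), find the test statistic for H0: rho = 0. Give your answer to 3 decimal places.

-7.037

1 − r² = 1 − 0.2025 = 0.7975;  √(1−r²) = 0.893029
√(n−2) = √195 = 13.964240
t = r·√(n−2)/√(1−r²) = -0.45 · 13.964240 / 0.893029 = -7.037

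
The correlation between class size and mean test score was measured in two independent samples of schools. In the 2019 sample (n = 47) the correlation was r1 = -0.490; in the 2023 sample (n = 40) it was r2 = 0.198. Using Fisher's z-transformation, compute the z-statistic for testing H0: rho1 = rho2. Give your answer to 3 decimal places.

z1 = atanh(-0.490) = -0.536060,  z2 = atanh(0.198) = 0.200650
SE = √(1/(n1−3) + 1/(n2−3)) = √(1/44 + 1/37) = √(0.0227273 + 0.0270270) = √0.0497543 = 0.223057
z = (z1 − z2)/SE = (-0.536060 − 0.200650) / 0.223057 = -0.736710 / 0.223057 = -3.303

-3.303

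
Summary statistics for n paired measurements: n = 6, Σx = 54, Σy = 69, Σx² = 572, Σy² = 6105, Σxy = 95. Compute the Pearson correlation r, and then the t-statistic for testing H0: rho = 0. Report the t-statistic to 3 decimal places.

Numerator: nΣxy − (Σx)(Σy) = 6·95 − (54)(69) = -3156
Denominator: √[(nΣx²−(Σx)²)(nΣy²−(Σy)²)]
  nΣx²−(Σx)² = 6·572 − 2916 = 516;  nΣy²−(Σy)² = 6·6105 − 4761 = 31869
  √(516·31869) = √16444404 = 4055.1700
r = -3156 / 4055.1700 = -0.7783
t = r·√(n−2)/√(1−r²) = -0.7783·√4 / √(1−0.605751) = -1.556600 / 0.627893 = -2.479

-2.479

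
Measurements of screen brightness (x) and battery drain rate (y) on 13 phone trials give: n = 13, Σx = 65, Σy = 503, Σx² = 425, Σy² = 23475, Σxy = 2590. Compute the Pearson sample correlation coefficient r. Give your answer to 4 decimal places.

S_xy = nΣxy − ΣxΣy = 13·2590 − 65·503 = 33670 − 32695 = 975
S_xx = nΣx² − (Σx)² = 13·425 − 65² = 5525 − 4225 = 1300
S_yy = nΣy² − (Σy)² = 13·23475 − 503² = 305175 − 253009 = 52166
r = S_xy / √(S_xx·S_yy) = 975 / √(1300·52166) = 975 / √67815800 = 975 / 8235.0349 = 0.1184

0.1184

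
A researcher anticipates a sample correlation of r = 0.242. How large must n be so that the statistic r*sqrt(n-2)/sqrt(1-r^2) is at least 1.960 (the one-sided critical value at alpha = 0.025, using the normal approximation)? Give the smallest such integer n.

r√(n−2)/√(1−r²) ≥ 1.960  ⇔  n−2 ≥ (1.960)²·(1−r²)/r²
(1−r²)/r² = (1−0.058564)/0.058564 = 16.0753
n ≥ 2 + 3.8416·16.0753 = 2 + 61.7549 = 63.7549
⌈63.7549⌉ = 64

64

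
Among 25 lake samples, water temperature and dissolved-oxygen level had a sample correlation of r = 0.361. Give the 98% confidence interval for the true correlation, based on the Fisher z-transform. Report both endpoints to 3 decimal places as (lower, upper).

z_r = atanh(0.361) = 0.378035;  SE = 1/√(n−3) = 1/√22 = 0.213201
z-limits: 0.378035 ± 2.326·0.213201 = 0.378035 ± 0.495906 = [-0.117871, 0.873941]
ρ-limits: (tanh -0.117871, tanh 0.873941) = (-0.117, 0.703)

(-0.117, 0.703)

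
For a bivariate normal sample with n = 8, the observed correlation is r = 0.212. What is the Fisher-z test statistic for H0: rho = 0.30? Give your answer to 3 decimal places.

Fisher z: atanh(0.212) = 0.215265, atanh(0.30) = 0.309520
z = (z_r − z_0)·√(n−3) = (0.215265 − 0.309520)·√5 = -0.094255 · 2.236068 = -0.211

-0.211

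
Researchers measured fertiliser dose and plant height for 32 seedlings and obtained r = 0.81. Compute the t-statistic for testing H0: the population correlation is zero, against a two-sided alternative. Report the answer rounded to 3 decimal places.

7.565

1 − r² = 1 − 0.6561 = 0.3439;  √(1−r²) = 0.586430
√(n−2) = √30 = 5.477226
t = r·√(n−2)/√(1−r²) = 0.81 · 5.477226 / 0.586430 = 7.565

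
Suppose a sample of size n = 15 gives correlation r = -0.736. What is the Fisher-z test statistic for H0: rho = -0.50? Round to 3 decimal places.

-1.359

z_r = atanh(-0.736) = -0.941695,  z_0 = atanh(-0.50) = -0.549306
SE = 1/√(n−3) = 1/√12 = 0.288675
z = (z_r − z_0)/SE = (-0.941695 − (-0.549306)) / 0.288675 = -0.392389 / 0.288675 = -1.359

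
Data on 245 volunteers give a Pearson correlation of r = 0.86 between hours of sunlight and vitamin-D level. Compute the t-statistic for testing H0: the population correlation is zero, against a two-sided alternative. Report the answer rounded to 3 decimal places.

26.271

1 − r² = 1 − 0.7396 = 0.2604;  √(1−r²) = 0.510294
√(n−2) = √243 = 15.588457
t = r·√(n−2)/√(1−r²) = 0.86 · 15.588457 / 0.510294 = 26.271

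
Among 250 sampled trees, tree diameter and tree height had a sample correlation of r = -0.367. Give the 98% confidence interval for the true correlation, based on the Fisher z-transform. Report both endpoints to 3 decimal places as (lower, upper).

(-0.488, -0.233)

Fisher z: z_r = atanh(r) = ½·ln((1+(-0.367))/(1−(-0.367))) = -0.384952
SE(z) = 1/√(n−3) = 1/√247 = 0.063628
98% ⇒ z* = 2.326; margin = 2.326·0.063628 = 0.147999
CI on z-scale: (-0.532951, -0.236953)
Back-transform: tanh(-0.532951) = -0.487634, tanh(-0.236953) = -0.232616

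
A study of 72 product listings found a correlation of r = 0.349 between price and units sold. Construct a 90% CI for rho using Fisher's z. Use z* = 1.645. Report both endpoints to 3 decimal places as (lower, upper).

z_r = atanh(0.349) = 0.364305;  SE = 1/√(n−3) = 1/√69 = 0.120386
z-limits: 0.364305 ± 1.645·0.120386 = 0.364305 ± 0.198035 = [0.166270, 0.562340]
ρ-limits: (tanh 0.166270, tanh 0.562340) = (0.165, 0.510)

(0.165, 0.510)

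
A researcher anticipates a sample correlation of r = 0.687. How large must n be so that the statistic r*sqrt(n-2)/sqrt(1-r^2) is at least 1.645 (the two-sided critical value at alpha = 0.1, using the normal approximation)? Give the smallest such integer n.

6

Need r·√(n−2)/√(1−r²) ≥ 1.645
√(n−2) ≥ 1.645·√(1−0.471969) / 0.687 = 1.645·0.726657 / 0.687 = 1.7400
n−2 ≥ 3.0276  ⇒  n ≥ 5.0276
Smallest integer n = 6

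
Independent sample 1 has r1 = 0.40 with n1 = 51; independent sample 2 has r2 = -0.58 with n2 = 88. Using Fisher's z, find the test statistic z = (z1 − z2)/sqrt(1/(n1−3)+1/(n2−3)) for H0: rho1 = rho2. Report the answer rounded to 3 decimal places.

6.016

z1 = atanh(0.40) = 0.423649,  z2 = atanh(-0.58) = -0.662463
SE = √(1/(n1−3) + 1/(n2−3)) = √(1/48 + 1/85) = √(0.0208333 + 0.0117647) = √0.0325980 = 0.180549
z = (z1 − z2)/SE = (0.423649 − (-0.662463)) / 0.180549 = 1.086112 / 0.180549 = 6.016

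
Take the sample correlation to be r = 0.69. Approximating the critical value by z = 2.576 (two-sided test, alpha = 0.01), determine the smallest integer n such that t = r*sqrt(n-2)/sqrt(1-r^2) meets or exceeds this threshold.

r√(n−2)/√(1−r²) ≥ 2.576  ⇔  n−2 ≥ (2.576)²·(1−r²)/r²
(1−r²)/r² = (1−0.4761)/0.4761 = 1.1004
n ≥ 2 + 6.635776·1.1004 = 2 + 7.3020 = 9.3020
⌈9.3020⌉ = 10

10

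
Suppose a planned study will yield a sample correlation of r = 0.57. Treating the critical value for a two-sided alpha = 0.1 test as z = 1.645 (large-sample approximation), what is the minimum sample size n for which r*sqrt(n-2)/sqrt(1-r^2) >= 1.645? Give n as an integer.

Need r·√(n−2)/√(1−r²) ≥ 1.645
√(n−2) ≥ 1.645·√(1−0.3249) / 0.57 = 1.645·0.821645 / 0.57 = 2.3712
n−2 ≥ 5.6226  ⇒  n ≥ 7.6226
Smallest integer n = 8

8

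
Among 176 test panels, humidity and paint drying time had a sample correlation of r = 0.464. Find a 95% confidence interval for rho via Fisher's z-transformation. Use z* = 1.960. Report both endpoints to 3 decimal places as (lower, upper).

z_r = atanh(0.464) = 0.502397;  SE = 1/√(n−3) = 1/√173 = 0.076029
z-limits: 0.502397 ± 1.960·0.076029 = 0.502397 ± 0.149017 = [0.353380, 0.651414]
ρ-limits: (tanh 0.353380, tanh 0.651414) = (0.339, 0.573)

(0.339, 0.573)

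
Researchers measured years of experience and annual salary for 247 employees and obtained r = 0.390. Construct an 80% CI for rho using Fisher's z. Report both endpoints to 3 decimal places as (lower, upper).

(0.318, 0.457)

z_r = atanh(0.390) = 0.411800;  SE = 1/√(n−3) = 1/√244 = 0.064018
z-limits: 0.411800 ± 1.282·0.064018 = 0.411800 ± 0.082071 = [0.329729, 0.493871]
ρ-limits: (tanh 0.329729, tanh 0.493871) = (0.318, 0.457)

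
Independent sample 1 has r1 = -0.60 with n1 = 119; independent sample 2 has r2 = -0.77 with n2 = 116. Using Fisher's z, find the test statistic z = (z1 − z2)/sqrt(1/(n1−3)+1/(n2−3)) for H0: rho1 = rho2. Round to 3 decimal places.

Fisher z-transforms: z1 = atanh(-0.60) = -0.693147, z2 = atanh(-0.77) = -1.020328; difference d = 0.327181
Var(d) = 1/116 + 1/113 = 0.0086207 + 0.0088496 = 0.0174703
z = d/√Var(d) = 0.327181 / √0.0174703 = 0.327181 / 0.132175 = 2.475

2.475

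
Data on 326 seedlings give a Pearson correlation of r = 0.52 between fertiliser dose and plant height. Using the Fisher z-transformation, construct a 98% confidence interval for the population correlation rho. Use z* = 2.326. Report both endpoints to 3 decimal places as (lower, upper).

z_r = atanh(0.52) = 0.576340;  SE = 1/√(n−3) = 1/√323 = 0.055641
z-limits: 0.576340 ± 2.326·0.055641 = 0.576340 ± 0.129421 = [0.446919, 0.705761]
ρ-limits: (tanh 0.446919, tanh 0.705761) = (0.419, 0.608)

(0.419, 0.608)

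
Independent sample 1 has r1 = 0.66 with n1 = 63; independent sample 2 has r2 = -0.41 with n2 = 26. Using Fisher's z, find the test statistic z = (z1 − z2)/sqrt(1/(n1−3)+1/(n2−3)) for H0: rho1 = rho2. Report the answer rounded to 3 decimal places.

5.009

Fisher z-transforms: z1 = atanh(0.66) = 0.792814, z2 = atanh(-0.41) = -0.435611; difference d = 1.228425
Var(d) = 1/60 + 1/23 = 0.0166667 + 0.0434783 = 0.0601450
z = d/√Var(d) = 1.228425 / √0.0601450 = 1.228425 / 0.245245 = 5.009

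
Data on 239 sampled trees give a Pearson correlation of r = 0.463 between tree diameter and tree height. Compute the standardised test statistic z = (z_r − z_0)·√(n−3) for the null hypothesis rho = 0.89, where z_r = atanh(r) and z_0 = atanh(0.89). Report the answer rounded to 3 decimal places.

Fisher z: atanh(0.463) = 0.501123, atanh(0.89) = 1.421926
z = (z_r − z_0)·√(n−3) = (0.501123 − 1.421926)·√236 = -0.920803 · 15.362291 = -14.146

-14.146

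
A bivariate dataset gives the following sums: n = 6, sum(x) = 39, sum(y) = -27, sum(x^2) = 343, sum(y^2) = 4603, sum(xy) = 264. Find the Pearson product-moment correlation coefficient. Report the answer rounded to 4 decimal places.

0.6940

S_xy = nΣxy − ΣxΣy = 6·264 − 39·(-27) = 1584 − (-1053) = 2637
S_xx = nΣx² − (Σx)² = 6·343 − 39² = 2058 − 1521 = 537
S_yy = nΣy² − (Σy)² = 6·4603 − (-27)² = 27618 − 729 = 26889
r = S_xy / √(S_xx·S_yy) = 2637 / √(537·26889) = 2637 / √14439393 = 2637 / 3799.9201 = 0.6940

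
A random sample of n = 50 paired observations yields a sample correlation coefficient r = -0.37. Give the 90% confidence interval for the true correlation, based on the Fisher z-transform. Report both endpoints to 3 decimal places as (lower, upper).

z_r = atanh(-0.37) = -0.388423;  SE = 1/√(n−3) = 1/√47 = 0.145865
z-limits: -0.388423 ± 1.645·0.145865 = -0.388423 ± 0.239948 = [-0.628371, -0.148475]
ρ-limits: (tanh -0.628371, tanh -0.148475) = (-0.557, -0.147)

(-0.557, -0.147)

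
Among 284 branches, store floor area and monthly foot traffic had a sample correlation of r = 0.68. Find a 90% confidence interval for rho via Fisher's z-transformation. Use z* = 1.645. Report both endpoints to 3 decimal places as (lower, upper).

Fisher z: z_r = atanh(r) = ½·ln((1+0.68)/(1−0.68)) = 0.829114
SE(z) = 1/√(n−3) = 1/√281 = 0.059655
90% ⇒ z* = 1.645; margin = 1.645·0.059655 = 0.098132
CI on z-scale: (0.730982, 0.927246)
Back-transform: tanh(0.730982) = 0.623666, tanh(0.927246) = 0.729307

(0.624, 0.729)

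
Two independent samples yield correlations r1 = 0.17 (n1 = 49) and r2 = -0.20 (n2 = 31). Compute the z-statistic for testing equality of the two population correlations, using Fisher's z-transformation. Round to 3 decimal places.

Fisher z-transforms: z1 = atanh(0.17) = 0.171667, z2 = atanh(-0.20) = -0.202733; difference d = 0.374400
Var(d) = 1/46 + 1/28 = 0.0217391 + 0.0357143 = 0.0574534
z = d/√Var(d) = 0.374400 / √0.0574534 = 0.374400 / 0.239694 = 1.562

1.562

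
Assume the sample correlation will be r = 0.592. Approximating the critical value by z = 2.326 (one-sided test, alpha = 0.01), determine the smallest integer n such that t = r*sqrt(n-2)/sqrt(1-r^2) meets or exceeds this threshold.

13

Need r·√(n−2)/√(1−r²) ≥ 2.326
√(n−2) ≥ 2.326·√(1−0.350464) / 0.592 = 2.326·0.805938 / 0.592 = 3.1666
n−2 ≥ 10.0274  ⇒  n ≥ 12.0274
Smallest integer n = 13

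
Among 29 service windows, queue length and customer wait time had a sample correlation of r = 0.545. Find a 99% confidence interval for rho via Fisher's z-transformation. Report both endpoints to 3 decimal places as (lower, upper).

Fisher z: z_r = atanh(r) = ½·ln((1+0.545)/(1−0.545)) = 0.611241
SE(z) = 1/√(n−3) = 1/√26 = 0.196116
99% ⇒ z* = 2.576; margin = 2.576·0.196116 = 0.505195
CI on z-scale: (0.106046, 1.116436)
Back-transform: tanh(0.106046) = 0.105650, tanh(1.116436) = 0.806326

(0.106, 0.806)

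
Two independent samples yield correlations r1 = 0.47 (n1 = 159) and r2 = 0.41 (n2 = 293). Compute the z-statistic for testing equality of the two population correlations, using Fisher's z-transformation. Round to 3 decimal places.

Fisher z-transforms: z1 = atanh(0.47) = 0.510070, z2 = atanh(0.41) = 0.435611; difference d = 0.074459
Var(d) = 1/156 + 1/290 = 0.0064103 + 0.0034483 = 0.0098586
z = d/√Var(d) = 0.074459 / √0.0098586 = 0.074459 / 0.099290 = 0.750

0.750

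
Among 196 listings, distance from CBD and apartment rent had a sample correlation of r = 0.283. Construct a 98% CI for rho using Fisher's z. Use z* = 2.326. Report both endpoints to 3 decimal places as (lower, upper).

z_r = atanh(0.283) = 0.290940;  SE = 1/√(n−3) = 1/√193 = 0.071982
z-limits: 0.290940 ± 2.326·0.071982 = 0.290940 ± 0.167430 = [0.123510, 0.458370]
ρ-limits: (tanh 0.123510, tanh 0.458370) = (0.123, 0.429)

(0.123, 0.429)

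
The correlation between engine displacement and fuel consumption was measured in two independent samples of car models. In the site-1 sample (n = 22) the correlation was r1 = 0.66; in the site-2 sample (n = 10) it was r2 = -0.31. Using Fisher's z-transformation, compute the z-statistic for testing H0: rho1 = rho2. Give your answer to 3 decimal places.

Fisher z-transforms: z1 = atanh(0.66) = 0.792814, z2 = atanh(-0.31) = -0.320545; difference d = 1.113359
Var(d) = 1/19 + 1/7 = 0.0526316 + 0.1428571 = 0.1954887
z = d/√Var(d) = 1.113359 / √0.1954887 = 1.113359 / 0.442141 = 2.518

2.518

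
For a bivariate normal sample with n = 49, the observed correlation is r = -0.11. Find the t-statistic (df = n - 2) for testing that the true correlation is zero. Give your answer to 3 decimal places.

-0.759

t = r·√(n−2) / √(1−r²) with r = -0.11, n = 49
  = -0.11·√47 / √(1 − 0.0121)
  = -0.11·6.855655 / 0.993932
  = -0.754122 / 0.993932 = -0.759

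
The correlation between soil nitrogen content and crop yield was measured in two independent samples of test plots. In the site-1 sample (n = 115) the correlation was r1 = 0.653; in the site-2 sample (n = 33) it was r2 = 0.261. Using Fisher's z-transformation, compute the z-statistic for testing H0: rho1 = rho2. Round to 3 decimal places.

2.497

Fisher z-transforms: z1 = atanh(0.653) = 0.780511, z2 = atanh(0.261) = 0.267181; difference d = 0.513330
Var(d) = 1/112 + 1/30 = 0.0089286 + 0.0333333 = 0.0422619
z = d/√Var(d) = 0.513330 / √0.0422619 = 0.513330 / 0.205577 = 2.497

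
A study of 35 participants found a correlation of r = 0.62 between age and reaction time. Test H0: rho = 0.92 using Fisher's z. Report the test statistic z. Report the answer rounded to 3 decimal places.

-4.888

z_r = atanh(0.62) = 0.725005,  z_0 = atanh(0.92) = 1.589027
SE = 1/√(n−3) = 1/√32 = 0.176777
z = (z_r − z_0)/SE = (0.725005 − 1.589027) / 0.176777 = -0.864022 / 0.176777 = -4.888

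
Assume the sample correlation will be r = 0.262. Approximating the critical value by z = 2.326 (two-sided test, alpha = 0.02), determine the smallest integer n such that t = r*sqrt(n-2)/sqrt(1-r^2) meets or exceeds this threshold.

Need r·√(n−2)/√(1−r²) ≥ 2.326
√(n−2) ≥ 2.326·√(1−0.068644) / 0.262 = 2.326·0.965068 / 0.262 = 8.5677
n−2 ≥ 73.4055  ⇒  n ≥ 75.4055
Smallest integer n = 76

76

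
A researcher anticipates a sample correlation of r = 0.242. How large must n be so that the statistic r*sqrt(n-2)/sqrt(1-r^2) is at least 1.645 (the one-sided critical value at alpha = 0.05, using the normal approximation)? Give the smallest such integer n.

46

r√(n−2)/√(1−r²) ≥ 1.645  ⇔  n−2 ≥ (1.645)²·(1−r²)/r²
(1−r²)/r² = (1−0.058564)/0.058564 = 16.0753
n ≥ 2 + 2.706025·16.0753 = 2 + 43.5002 = 45.5002
⌈45.5002⌉ = 46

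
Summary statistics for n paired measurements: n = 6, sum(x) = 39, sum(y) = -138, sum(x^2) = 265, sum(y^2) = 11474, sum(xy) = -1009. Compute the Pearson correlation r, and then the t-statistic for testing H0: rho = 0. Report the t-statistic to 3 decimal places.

-0.778

Numerator: nΣxy − (Σx)(Σy) = 6·(-1009) − (39)(-138) = -672
Denominator: √[(nΣx²−(Σx)²)(nΣy²−(Σy)²)]
  nΣx²−(Σx)² = 6·265 − 1521 = 69;  nΣy²−(Σy)² = 6·11474 − 19044 = 49800
  √(69·49800) = √3436200 = 1853.6990
r = -672 / 1853.6990 = -0.3625
t = r·√(n−2)/√(1−r²) = -0.3625·√4 / √(1−0.131406) = -0.725000 / 0.931984 = -0.778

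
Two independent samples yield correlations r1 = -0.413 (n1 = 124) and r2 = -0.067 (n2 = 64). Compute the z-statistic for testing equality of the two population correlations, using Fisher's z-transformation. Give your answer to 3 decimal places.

Fisher z-transforms: z1 = atanh(-0.413) = -0.439223, z2 = atanh(-0.067) = -0.067101; difference d = -0.372122
Var(d) = 1/121 + 1/61 = 0.0082645 + 0.0163934 = 0.0246579
z = d/√Var(d) = -0.372122 / √0.0246579 = -0.372122 / 0.157028 = -2.370

-2.370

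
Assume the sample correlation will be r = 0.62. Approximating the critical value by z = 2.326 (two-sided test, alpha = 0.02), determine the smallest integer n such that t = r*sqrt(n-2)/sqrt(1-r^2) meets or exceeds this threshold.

11

Need r·√(n−2)/√(1−r²) ≥ 2.326
√(n−2) ≥ 2.326·√(1−0.3844) / 0.62 = 2.326·0.784602 / 0.62 = 2.9435
n−2 ≥ 8.6642  ⇒  n ≥ 10.6642
Smallest integer n = 11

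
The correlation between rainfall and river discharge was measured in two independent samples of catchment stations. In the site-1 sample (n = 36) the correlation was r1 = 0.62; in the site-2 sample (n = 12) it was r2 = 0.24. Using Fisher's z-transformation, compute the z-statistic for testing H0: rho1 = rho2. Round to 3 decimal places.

1.277

z1 = atanh(0.62) = 0.725005,  z2 = atanh(0.24) = 0.244774
SE = √(1/(n1−3) + 1/(n2−3)) = √(1/33 + 1/9) = √(0.0303030 + 0.1111111) = √0.1414141 = 0.376051
z = (z1 − z2)/SE = (0.725005 − 0.244774) / 0.376051 = 0.480231 / 0.376051 = 1.277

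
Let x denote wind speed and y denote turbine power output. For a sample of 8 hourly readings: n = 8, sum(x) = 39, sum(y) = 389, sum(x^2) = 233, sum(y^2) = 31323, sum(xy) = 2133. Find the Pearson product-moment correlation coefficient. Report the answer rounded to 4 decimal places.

0.3244

S_xy = nΣxy − ΣxΣy = 8·2133 − 39·389 = 17064 − 15171 = 1893
S_xx = nΣx² − (Σx)² = 8·233 − 39² = 1864 − 1521 = 343
S_yy = nΣy² − (Σy)² = 8·31323 − 389² = 250584 − 151321 = 99263
r = S_xy / √(S_xx·S_yy) = 1893 / √(343·99263) = 1893 / √34047209 = 1893 / 5834.9986 = 0.3244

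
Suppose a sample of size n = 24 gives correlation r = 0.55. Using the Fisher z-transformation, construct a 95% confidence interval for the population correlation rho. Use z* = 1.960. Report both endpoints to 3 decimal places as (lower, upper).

Fisher z: z_r = atanh(r) = ½·ln((1+0.55)/(1−0.55)) = 0.618381
SE(z) = 1/√(n−3) = 1/√21 = 0.218218
95% ⇒ z* = 1.960; margin = 1.960·0.218218 = 0.427707
CI on z-scale: (0.190674, 1.046088)
Back-transform: tanh(0.190674) = 0.188396, tanh(1.046088) = 0.780281

(0.188, 0.780)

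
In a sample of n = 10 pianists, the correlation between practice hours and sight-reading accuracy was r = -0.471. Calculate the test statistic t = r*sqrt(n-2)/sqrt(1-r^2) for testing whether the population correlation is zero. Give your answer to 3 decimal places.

t = r·√(n−2) / √(1−r²) with r = -0.471, n = 10
  = -0.471·√8 / √(1 − 0.221841)
  = -0.471·2.828427 / 0.882133
  = -1.332189 / 0.882133 = -1.510

-1.510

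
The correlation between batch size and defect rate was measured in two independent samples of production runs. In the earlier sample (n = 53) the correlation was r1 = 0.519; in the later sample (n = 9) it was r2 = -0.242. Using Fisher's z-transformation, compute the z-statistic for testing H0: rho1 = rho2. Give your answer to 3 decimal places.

1.902

Fisher z-transforms: z1 = atanh(0.519) = 0.574970, z2 = atanh(-0.242) = -0.246897; difference d = 0.821867
Var(d) = 1/50 + 1/6 = 0.0200000 + 0.1666667 = 0.1866667
z = d/√Var(d) = 0.821867 / √0.1866667 = 0.821867 / 0.432049 = 1.902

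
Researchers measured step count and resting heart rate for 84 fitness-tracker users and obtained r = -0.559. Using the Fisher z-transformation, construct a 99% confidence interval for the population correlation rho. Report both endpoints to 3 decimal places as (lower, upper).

Fisher z: z_r = atanh(r) = ½·ln((1+(-0.559))/(1−(-0.559))) = -0.631377
SE(z) = 1/√(n−3) = 1/√81 = 0.111111
99% ⇒ z* = 2.576; margin = 2.576·0.111111 = 0.286222
CI on z-scale: (-0.917599, -0.345155)
Back-transform: tanh(-0.917599) = -0.724760, tanh(-0.345155) = -0.332072

(-0.725, -0.332)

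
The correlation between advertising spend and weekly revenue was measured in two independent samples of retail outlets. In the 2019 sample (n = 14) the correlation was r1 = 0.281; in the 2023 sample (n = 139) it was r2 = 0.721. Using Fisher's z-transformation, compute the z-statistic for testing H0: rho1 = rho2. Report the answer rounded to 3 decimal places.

Fisher z-transforms: z1 = atanh(0.281) = 0.288767, z2 = atanh(0.721) = 0.909725; difference d = -0.620958
Var(d) = 1/11 + 1/136 = 0.0909091 + 0.0073529 = 0.0982620
z = d/√Var(d) = -0.620958 / √0.0982620 = -0.620958 / 0.313468 = -1.981

-1.981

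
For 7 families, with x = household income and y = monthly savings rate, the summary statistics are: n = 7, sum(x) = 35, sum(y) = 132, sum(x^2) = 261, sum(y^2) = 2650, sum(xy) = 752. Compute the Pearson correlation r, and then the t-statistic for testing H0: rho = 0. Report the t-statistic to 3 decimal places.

2.807

S_xy = nΣxy − ΣxΣy = 7·752 − 35·132 = 5264 − 4620 = 644
S_xx = nΣx² − (Σx)² = 7·261 − 35² = 1827 − 1225 = 602
S_yy = nΣy² − (Σy)² = 7·2650 − 132² = 18550 − 17424 = 1126
r = S_xy / √(S_xx·S_yy) = 644 / √(602·1126) = 644 / √677852 = 644 / 823.3177 = 0.7822
t = r·√(n−2)/√(1−r²) = 0.7822·√5 / √(1−0.611837) = 1.749052 / 0.623027 = 2.807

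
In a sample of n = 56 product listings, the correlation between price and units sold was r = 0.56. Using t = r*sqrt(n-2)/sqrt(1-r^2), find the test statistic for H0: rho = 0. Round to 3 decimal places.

1 − r² = 1 − 0.3136 = 0.6864;  √(1−r²) = 0.828493
√(n−2) = √54 = 7.348469
t = r·√(n−2)/√(1−r²) = 0.56 · 7.348469 / 0.828493 = 4.967

4.967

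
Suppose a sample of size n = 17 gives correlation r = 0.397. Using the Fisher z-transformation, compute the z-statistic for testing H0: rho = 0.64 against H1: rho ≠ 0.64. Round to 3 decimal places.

-1.265

Fisher z: atanh(0.397) = 0.420083, atanh(0.64) = 0.758174
z = (z_r − z_0)·√(n−3) = (0.420083 − 0.758174)·√14 = -0.338091 · 3.741657 = -1.265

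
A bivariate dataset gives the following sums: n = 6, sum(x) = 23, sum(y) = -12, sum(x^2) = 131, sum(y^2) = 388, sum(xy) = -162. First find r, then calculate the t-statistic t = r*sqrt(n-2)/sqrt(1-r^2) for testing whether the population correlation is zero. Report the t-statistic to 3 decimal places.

S_xy = nΣxy − ΣxΣy = 6·(-162) − 23·(-12) = -972 − (-276) = -696
S_xx = nΣx² − (Σx)² = 6·131 − 23² = 786 − 529 = 257
S_yy = nΣy² − (Σy)² = 6·388 − (-12)² = 2328 − 144 = 2184
r = S_xy / √(S_xx·S_yy) = -696 / √(257·2184) = -696 / √561288 = -696 / 749.1916 = -0.9290
t = r·√(n−2)/√(1−r²) = -0.9290·√4 / √(1−0.863041) = -1.858000 / 0.370080 = -5.021

-5.021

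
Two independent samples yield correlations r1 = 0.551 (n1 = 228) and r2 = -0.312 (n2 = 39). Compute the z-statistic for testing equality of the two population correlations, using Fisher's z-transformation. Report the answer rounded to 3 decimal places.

z1 = atanh(0.551) = 0.619816,  z2 = atanh(-0.312) = -0.322760
SE = √(1/(n1−3) + 1/(n2−3)) = √(1/225 + 1/36) = √(0.0044444 + 0.0277778) = √0.0322222 = 0.179505
z = (z1 − z2)/SE = (0.619816 − (-0.322760)) / 0.179505 = 0.942576 / 0.179505 = 5.251

5.251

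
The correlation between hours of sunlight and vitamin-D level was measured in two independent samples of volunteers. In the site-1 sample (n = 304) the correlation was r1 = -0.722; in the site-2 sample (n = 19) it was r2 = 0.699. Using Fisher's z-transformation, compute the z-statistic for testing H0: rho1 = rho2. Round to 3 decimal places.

z1 = atanh(-0.722) = -0.911810,  z2 = atanh(0.699) = 0.865342
SE = √(1/(n1−3) + 1/(n2−3)) = √(1/301 + 1/16) = √(0.0033223 + 0.0625000) = √0.0658223 = 0.256559
z = (z1 − z2)/SE = (-0.911810 − 0.865342) / 0.256559 = -1.777152 / 0.256559 = -6.927

-6.927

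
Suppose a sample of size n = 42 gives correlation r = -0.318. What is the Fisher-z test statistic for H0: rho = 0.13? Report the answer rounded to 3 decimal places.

-2.874

z_r = atanh(-0.318) = -0.329421,  z_0 = atanh(0.13) = 0.130740
SE = 1/√(n−3) = 1/√39 = 0.160128
z = (z_r − z_0)/SE = (-0.329421 − 0.130740) / 0.160128 = -0.460161 / 0.160128 = -2.874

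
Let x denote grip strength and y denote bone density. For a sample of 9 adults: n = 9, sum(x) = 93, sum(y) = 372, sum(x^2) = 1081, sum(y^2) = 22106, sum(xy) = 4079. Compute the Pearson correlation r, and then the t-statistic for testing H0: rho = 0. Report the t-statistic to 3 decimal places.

0.717

Numerator: nΣxy − (Σx)(Σy) = 9·4079 − (93)(372) = 2115
Denominator: √[(nΣx²−(Σx)²)(nΣy²−(Σy)²)]
  nΣx²−(Σx)² = 9·1081 − 8649 = 1080;  nΣy²−(Σy)² = 9·22106 − 138384 = 60570
  √(1080·60570) = √65415600 = 8087.9911
r = 2115 / 8087.9911 = 0.2615
t = r·√(n−2)/√(1−r²) = 0.2615·√7 / √(1−0.068382) = 0.691864 / 0.965204 = 0.717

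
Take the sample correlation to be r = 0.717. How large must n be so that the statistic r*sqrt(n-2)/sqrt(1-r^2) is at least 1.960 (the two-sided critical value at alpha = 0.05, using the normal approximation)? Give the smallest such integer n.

6

Need r·√(n−2)/√(1−r²) ≥ 1.960
√(n−2) ≥ 1.960·√(1−0.514089) / 0.717 = 1.960·0.697073 / 0.717 = 1.9055
n−2 ≥ 3.6309  ⇒  n ≥ 5.6309
Smallest integer n = 6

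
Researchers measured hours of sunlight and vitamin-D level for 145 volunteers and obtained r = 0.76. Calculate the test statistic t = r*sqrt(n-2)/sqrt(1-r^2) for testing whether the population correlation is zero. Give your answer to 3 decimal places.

t = r·√(n−2) / √(1−r²) with r = 0.76, n = 145
  = 0.76·√143 / √(1 − 0.5776)
  = 0.76·11.958261 / 0.649923
  = 9.088278 / 0.649923 = 13.984

13.984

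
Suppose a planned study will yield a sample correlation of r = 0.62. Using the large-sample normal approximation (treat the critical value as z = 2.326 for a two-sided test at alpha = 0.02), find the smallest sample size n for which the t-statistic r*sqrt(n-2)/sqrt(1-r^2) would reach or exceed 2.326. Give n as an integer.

r√(n−2)/√(1−r²) ≥ 2.326  ⇔  n−2 ≥ (2.326)²·(1−r²)/r²
(1−r²)/r² = (1−0.3844)/0.3844 = 1.6015
n ≥ 2 + 5.410276·1.6015 = 2 + 8.6646 = 10.6646
⌈10.6646⌉ = 11

11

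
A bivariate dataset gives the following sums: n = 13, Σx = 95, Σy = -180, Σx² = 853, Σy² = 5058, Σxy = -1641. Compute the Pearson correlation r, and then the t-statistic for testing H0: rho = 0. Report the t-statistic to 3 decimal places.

Numerator: nΣxy − (Σx)(Σy) = 13·(-1641) − (95)(-180) = -4233
Denominator: √[(nΣx²−(Σx)²)(nΣy²−(Σy)²)]
  nΣx²−(Σx)² = 13·853 − 9025 = 2064;  nΣy²−(Σy)² = 13·5058 − 32400 = 33354
  √(2064·33354) = √68842656 = 8297.1475
r = -4233 / 8297.1475 = -0.5102
t = r·√(n−2)/√(1−r²) = -0.5102·√11 / √(1−0.260304) = -1.692142 / 0.860056 = -1.967

-1.967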